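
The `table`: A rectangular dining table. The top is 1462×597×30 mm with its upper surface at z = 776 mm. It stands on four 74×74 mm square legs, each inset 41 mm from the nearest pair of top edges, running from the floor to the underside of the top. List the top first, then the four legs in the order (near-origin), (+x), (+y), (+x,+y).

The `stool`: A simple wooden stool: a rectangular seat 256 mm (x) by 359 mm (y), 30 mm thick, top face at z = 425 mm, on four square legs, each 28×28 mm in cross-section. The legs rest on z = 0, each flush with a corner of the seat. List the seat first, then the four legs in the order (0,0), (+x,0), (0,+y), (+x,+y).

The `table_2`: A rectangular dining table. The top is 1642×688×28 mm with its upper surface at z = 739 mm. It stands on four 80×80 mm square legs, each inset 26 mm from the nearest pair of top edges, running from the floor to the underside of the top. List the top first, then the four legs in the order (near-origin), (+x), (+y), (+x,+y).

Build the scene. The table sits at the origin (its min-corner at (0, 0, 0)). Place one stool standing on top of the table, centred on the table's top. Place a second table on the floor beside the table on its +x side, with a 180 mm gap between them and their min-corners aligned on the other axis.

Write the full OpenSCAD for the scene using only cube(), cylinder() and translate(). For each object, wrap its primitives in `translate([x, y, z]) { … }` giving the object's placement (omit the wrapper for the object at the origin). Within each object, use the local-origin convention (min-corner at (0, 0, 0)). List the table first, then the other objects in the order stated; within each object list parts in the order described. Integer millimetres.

translate([0, 0, 746]) cube([1462, 597, 30]);
translate([41, 41, 0]) cube([74, 74, 746]);
translate([1347, 41, 0]) cube([74, 74, 746]);
translate([41, 482, 0]) cube([74, 74, 746]);
translate([1347, 482, 0]) cube([74, 74, 746]);
translate([603, 119, 776]) {
  translate([0, 0, 395]) cube([256, 359, 30]);
  cube([28, 28, 395]);
  translate([228, 0, 0]) cube([28, 28, 395]);
  translate([0, 331, 0]) cube([28, 28, 395]);
  translate([228, 331, 0]) cube([28, 28, 395]);
}
translate([1642, 0, 0]) {
  translate([0, 0, 711]) cube([1642, 688, 28]);
  translate([26, 26, 0]) cube([80, 80, 711]);
  translate([1536, 26, 0]) cube([80, 80, 711]);
  translate([26, 582, 0]) cube([80, 80, 711]);
  translate([1536, 582, 0]) cube([80, 80, 711]);
}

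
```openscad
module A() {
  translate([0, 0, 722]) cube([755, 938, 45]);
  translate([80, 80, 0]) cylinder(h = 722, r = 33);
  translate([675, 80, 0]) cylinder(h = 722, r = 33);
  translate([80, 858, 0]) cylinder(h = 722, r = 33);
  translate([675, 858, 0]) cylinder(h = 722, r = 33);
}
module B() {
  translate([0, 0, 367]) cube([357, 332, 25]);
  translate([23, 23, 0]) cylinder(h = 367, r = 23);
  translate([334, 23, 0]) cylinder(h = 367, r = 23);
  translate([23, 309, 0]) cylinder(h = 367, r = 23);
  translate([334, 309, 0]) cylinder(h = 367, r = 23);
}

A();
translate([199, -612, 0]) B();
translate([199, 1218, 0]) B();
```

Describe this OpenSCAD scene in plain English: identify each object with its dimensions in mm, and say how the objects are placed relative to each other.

A is a table with a 755×938 mm rectangular top, 45 mm thick, top surface at z = 767 mm, supported by four round legs of 66 mm diameter, each leg's bounding box inset 47 mm from the nearest pair of top edges, running from the floor.

B is a four-legged stool. The seat is a 357×332×25 mm slab whose top surface is at z = 392 mm; four round legs, each 46 mm in diameter, run from the floor (z = 0) to the underside of the seat, each leg's axis is inset half a diameter from the nearest pair of seat edges (so the leg's bounding box is flush with the corner).

Two stools sit around the table at the −y, +y sides.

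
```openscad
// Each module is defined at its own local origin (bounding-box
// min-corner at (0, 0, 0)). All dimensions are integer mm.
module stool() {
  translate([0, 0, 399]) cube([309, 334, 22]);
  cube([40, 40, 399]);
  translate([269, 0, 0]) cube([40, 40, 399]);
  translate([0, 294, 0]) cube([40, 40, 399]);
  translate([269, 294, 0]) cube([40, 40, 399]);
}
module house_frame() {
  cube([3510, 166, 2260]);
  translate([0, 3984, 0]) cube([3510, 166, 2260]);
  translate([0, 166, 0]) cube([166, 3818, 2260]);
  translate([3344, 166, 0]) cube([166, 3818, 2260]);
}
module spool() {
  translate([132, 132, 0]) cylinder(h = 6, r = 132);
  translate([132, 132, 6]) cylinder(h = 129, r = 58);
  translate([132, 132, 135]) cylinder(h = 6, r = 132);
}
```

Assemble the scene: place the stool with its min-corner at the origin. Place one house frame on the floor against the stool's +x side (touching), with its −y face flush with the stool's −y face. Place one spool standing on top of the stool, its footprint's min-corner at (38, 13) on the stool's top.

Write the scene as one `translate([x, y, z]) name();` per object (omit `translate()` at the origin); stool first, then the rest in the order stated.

stool();
translate([309, 0, 0]) house_frame();
translate([38, 13, 421]) spool();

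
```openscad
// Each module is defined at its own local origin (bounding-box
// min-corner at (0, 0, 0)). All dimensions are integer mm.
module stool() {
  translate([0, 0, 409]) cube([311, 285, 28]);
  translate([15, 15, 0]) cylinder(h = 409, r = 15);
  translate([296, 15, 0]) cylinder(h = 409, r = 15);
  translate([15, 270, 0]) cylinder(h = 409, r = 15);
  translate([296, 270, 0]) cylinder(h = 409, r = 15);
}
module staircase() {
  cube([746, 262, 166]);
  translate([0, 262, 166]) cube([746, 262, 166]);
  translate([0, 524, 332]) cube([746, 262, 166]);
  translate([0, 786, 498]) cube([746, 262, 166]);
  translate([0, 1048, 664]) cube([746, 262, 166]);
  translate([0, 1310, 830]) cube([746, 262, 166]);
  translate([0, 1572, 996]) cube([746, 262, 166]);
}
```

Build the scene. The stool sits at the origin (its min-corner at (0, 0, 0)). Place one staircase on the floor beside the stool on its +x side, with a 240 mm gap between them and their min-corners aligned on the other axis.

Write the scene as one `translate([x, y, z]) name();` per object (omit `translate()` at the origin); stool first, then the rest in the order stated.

stool();
translate([551, 0, 0]) staircase();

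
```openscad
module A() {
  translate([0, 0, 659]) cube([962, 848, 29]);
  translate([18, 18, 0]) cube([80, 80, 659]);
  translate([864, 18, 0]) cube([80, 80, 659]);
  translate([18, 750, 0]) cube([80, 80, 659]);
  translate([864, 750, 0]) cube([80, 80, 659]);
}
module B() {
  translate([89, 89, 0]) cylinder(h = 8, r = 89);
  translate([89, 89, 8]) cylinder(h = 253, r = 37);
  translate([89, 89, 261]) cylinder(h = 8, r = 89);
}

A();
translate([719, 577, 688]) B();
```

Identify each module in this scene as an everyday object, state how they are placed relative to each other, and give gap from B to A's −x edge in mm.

A is a table. B is a spool. The spool is on top of the table. The gap from the spool to the table's −x edge is 719 mm.

The spool's min-x is at 719; the table's min-x is 0; gap = 719 mm.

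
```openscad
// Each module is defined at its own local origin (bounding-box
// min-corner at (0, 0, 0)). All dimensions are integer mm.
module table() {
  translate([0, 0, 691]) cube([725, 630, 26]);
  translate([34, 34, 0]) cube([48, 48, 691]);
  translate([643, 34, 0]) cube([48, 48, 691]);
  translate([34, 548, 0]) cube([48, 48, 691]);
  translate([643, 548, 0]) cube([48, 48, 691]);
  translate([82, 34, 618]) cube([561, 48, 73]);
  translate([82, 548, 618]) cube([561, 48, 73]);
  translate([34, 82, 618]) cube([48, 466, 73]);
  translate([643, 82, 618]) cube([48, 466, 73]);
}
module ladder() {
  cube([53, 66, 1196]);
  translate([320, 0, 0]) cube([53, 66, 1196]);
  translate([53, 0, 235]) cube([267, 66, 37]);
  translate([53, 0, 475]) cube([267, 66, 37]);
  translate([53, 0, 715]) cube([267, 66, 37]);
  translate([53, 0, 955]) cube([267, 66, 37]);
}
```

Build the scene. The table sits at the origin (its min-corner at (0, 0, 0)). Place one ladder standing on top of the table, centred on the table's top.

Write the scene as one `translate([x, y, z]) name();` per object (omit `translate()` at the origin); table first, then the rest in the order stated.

table();
translate([176, 282, 717]) ladder();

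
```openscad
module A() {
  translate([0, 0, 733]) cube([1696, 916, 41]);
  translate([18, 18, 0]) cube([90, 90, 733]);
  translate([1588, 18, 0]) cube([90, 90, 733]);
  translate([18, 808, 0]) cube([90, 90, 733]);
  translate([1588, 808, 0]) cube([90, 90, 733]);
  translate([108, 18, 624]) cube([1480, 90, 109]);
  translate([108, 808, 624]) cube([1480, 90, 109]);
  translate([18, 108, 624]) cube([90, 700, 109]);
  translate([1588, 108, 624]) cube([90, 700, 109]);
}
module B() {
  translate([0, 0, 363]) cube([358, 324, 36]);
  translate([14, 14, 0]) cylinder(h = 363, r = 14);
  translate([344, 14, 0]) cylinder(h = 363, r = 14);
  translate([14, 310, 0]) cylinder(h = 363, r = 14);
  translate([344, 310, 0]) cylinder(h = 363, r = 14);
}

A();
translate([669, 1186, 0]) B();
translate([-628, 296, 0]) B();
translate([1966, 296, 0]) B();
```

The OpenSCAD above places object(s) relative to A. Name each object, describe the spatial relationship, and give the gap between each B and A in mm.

Each stool's nearest face is 270 mm from the table's bounding box.

A is a table. B is a stool. Three stools sit around the table at the +y, −x, +x sides. The gap between each stool and the table is 270 mm.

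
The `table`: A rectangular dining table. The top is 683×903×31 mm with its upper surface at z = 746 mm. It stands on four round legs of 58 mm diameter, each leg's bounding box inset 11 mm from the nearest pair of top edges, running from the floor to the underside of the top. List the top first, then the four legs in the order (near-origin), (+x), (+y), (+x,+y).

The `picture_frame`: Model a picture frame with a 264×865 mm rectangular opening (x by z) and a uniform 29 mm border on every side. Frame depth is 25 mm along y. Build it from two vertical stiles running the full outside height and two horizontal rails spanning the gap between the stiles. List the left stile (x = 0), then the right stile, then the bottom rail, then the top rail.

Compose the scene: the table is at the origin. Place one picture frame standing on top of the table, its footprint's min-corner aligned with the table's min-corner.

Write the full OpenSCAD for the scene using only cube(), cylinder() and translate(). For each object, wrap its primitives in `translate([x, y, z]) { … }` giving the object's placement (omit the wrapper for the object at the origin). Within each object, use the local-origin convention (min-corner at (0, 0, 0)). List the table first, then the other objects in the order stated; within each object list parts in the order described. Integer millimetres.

translate([0, 0, 715]) cube([683, 903, 31]);
translate([40, 40, 0]) cylinder(h = 715, r = 29);
translate([643, 40, 0]) cylinder(h = 715, r = 29);
translate([40, 863, 0]) cylinder(h = 715, r = 29);
translate([643, 863, 0]) cylinder(h = 715, r = 29);
translate([0, 0, 746]) {
  cube([29, 25, 923]);
  translate([293, 0, 0]) cube([29, 25, 923]);
  translate([29, 0, 0]) cube([264, 25, 29]);
  translate([29, 0, 894]) cube([264, 25, 29]);
}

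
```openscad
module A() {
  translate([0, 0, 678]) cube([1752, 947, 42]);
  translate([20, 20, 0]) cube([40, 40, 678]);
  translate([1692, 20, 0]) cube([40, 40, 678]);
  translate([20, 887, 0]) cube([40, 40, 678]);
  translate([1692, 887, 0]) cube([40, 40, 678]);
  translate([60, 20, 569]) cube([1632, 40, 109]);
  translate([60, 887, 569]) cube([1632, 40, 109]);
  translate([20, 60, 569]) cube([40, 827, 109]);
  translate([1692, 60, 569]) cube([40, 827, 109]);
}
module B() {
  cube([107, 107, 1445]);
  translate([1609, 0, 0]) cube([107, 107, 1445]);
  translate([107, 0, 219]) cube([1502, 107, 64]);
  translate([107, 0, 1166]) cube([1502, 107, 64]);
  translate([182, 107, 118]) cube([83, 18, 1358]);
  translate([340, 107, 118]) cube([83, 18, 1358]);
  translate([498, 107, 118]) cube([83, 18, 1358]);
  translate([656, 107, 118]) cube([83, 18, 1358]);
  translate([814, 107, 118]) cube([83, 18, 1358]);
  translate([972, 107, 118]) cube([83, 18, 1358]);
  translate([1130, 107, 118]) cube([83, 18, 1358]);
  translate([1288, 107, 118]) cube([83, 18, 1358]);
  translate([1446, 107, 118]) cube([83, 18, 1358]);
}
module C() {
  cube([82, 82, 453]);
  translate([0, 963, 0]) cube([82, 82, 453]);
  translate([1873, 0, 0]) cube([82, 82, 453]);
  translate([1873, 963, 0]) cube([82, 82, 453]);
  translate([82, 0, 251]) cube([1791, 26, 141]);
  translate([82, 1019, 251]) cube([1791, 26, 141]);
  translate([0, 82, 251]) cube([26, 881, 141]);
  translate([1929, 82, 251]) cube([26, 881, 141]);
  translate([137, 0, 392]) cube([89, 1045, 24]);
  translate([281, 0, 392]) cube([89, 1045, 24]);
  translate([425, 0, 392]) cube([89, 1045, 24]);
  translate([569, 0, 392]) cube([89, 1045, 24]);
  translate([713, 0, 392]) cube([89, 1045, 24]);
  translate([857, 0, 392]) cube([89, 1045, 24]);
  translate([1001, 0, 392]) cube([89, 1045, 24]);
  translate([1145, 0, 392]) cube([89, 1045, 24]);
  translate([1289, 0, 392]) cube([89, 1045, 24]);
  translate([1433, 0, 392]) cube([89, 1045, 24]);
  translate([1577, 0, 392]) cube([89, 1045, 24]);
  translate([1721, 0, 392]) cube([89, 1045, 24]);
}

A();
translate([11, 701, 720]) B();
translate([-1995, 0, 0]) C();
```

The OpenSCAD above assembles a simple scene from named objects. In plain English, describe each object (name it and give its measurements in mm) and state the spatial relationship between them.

A is a table with a 1752×947 mm rectangular top, 42 mm thick, top surface at z = 720 mm, supported by four 40×40 mm square legs, each inset 20 mm from the nearest pair of top edges, running from the floor. Four apron rails, 40 mm thick and 109 mm tall, run between adjacent legs with their top edges flush with the underside of the top and their outer faces flush with the legs' outer faces.

B is a fence section. Two 107×107 mm posts, 1445 mm tall, stand on the floor with a clear span of 1502 mm between their inner faces. Two horizontal rails of 107×64 mm section span the gap between the posts with their undersides at z = 219 mm and z = 1166 mm, flush with the posts' −y face. 9 pickets, each 83 mm wide, 18 mm thick and 1358 mm tall, are fixed to the +y face of the rails with their bottoms at z = 118 mm, evenly spaced across the span with equal gaps (rounded down to the nearest mm) at the −x end and between each pair — any rounding remainder accumulates at the +x end.

C is a bed frame 1955 mm long (x) by 1045 mm wide (y). Four 82×82 mm corner posts, 453 mm tall, at the corners of the footprint. Four rails of 26 mm thickness and 141 mm height run between adjacent posts with their undersides at z = 251 mm, their outer faces flush with the outside of the frame (the two x-running rails run between the posts' inner faces; the two y-running rails run between the posts' inner faces). 12 slats, each 89 mm wide (x) and 24 mm thick, lie across the top of the two x-running rails, running the full 1045 mm width of the frame in y; the slats are evenly spaced along x between the inner faces of the end posts with equal gaps (rounded down to the nearest mm) at the −x end and between each pair — any rounding remainder accumulates at the +x end.

The fence section is on top of the table. The bed frame is on the floor beside the table on its −x side.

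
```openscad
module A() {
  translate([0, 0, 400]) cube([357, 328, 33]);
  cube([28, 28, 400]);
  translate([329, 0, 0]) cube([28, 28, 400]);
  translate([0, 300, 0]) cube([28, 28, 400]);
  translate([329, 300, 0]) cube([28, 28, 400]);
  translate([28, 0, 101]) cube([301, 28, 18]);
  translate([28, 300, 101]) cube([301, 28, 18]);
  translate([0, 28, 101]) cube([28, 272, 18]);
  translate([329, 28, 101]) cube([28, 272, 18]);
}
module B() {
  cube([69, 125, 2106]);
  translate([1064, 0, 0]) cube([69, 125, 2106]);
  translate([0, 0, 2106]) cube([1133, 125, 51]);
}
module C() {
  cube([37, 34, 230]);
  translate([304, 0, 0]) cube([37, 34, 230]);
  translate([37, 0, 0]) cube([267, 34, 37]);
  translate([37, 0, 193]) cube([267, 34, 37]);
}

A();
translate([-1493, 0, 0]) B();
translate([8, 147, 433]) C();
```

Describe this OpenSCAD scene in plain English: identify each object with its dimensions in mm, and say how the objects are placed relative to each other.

A is a four-legged stool. The seat is 357×328 mm, 33 mm thick, top at z = 433 mm. It stands on four square legs, each 28×28 mm in cross-section, from z = 0 to the seat underside, each flush with a corner of the seat. Four stretchers, 28 mm wide and 18 mm tall, connect adjacent legs with their undersides at z = 101 mm, each running between the inner faces of the legs it joins and aligned with the legs' outer faces on the other axis.

B is a door frame. The clear opening is 995 mm wide and 2106 mm high. Two 69 mm wide jambs, 125 mm deep, stand either side of the opening from the floor to the top of the opening. A 51 mm thick head sits across the top of both jambs, spanning the full outside width of the frame.

C is a picture frame with a 267×156 mm rectangular opening (x by z) and a uniform 37 mm border on every side. Frame depth is 34 mm along y. It is built from two vertical stiles running the full outside height and two horizontal rails spanning the gap between the stiles.

The door frame is on the floor beside the stool on its −x side. The picture frame is on top of the stool, centred.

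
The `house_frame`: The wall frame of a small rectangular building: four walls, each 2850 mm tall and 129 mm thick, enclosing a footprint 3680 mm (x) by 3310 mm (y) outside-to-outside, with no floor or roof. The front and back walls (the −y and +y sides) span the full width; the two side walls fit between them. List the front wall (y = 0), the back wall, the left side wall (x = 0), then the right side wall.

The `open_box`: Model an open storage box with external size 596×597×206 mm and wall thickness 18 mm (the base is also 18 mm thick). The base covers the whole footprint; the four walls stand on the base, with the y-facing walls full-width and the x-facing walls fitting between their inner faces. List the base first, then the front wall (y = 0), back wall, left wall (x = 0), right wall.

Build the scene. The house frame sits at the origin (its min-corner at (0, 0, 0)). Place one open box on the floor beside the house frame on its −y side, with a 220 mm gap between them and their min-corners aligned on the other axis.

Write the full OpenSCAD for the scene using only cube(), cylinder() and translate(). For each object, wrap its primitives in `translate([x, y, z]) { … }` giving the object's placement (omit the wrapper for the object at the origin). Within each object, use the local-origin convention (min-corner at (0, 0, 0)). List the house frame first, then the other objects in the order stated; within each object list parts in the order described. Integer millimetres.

cube([3680, 129, 2850]);
translate([0, 3181, 0]) cube([3680, 129, 2850]);
translate([0, 129, 0]) cube([129, 3052, 2850]);
translate([3551, 129, 0]) cube([129, 3052, 2850]);
translate([0, -817, 0]) {
  cube([596, 597, 18]);
  translate([0, 0, 18]) cube([596, 18, 188]);
  translate([0, 579, 18]) cube([596, 18, 188]);
  translate([0, 18, 18]) cube([18, 561, 188]);
  translate([578, 18, 18]) cube([18, 561, 188]);
}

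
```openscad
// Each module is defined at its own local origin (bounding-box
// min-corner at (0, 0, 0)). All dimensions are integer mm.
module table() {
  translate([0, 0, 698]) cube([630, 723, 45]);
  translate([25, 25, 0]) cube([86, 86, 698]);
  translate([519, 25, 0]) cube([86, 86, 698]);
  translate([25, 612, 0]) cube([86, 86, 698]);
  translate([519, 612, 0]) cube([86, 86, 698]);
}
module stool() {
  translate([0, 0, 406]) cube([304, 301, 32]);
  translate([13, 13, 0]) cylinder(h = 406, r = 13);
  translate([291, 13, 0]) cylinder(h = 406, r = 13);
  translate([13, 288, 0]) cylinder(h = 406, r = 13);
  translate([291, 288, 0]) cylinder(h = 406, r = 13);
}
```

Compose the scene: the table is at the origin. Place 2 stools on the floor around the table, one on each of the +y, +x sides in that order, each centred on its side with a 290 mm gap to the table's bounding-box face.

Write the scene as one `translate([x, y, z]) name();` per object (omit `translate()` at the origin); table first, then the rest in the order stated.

table();
translate([163, 1013, 0]) stool();
translate([920, 211, 0]) stool();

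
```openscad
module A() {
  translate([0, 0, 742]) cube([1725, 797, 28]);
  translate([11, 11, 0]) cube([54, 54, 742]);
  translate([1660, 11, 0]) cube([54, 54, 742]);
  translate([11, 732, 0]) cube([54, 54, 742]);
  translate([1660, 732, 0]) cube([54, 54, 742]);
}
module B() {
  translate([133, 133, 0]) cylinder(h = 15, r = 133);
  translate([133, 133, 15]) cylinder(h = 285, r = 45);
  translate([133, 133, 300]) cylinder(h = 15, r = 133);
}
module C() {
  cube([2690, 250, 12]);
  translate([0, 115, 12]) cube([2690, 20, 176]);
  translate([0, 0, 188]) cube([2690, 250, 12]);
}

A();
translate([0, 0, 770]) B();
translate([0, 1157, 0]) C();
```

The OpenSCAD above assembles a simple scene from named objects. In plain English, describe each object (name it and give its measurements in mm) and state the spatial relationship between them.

A is a table with a 1725×797 mm rectangular top, 28 mm thick, top surface at z = 770 mm, supported by four 54×54 mm square legs, each inset 11 mm from the nearest pair of top edges, running from the floor.

B is a spool: two coaxial disc flanges of radius 133 mm and thickness 15 mm, joined by a core cylinder of radius 45 mm and height 285 mm. The lower flange rests on z = 0 and the three cylinders share a vertical axis.

C is an I-beam lying along x, 2690 mm long. Overall section height 200 mm. Two flanges 250 mm wide (y) and 12 mm thick, one on the floor and one at the top; a web 20 mm thick runs between them, centred on the flange width.

The spool is on top of the table. The I-beam is on the floor beside the table on its +y side.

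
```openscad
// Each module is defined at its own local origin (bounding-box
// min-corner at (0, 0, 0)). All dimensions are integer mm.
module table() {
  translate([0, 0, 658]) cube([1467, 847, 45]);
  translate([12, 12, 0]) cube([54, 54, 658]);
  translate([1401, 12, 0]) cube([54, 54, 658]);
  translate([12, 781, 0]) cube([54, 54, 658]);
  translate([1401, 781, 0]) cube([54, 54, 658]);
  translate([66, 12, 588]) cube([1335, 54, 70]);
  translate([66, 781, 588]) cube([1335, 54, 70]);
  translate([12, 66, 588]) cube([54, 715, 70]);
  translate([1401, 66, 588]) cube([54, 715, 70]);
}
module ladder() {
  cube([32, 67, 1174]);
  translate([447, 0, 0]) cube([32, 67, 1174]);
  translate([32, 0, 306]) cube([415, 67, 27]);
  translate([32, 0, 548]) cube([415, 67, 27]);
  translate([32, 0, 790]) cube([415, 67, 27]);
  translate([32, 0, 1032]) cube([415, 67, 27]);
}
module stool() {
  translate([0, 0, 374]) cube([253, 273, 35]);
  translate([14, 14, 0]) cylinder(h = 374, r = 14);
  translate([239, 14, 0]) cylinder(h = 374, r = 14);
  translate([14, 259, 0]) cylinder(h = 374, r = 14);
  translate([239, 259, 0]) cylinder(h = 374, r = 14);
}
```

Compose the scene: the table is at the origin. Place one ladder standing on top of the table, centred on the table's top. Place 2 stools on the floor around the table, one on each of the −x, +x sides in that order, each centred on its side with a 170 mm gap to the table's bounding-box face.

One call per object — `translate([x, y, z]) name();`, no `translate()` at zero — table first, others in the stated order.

table();
translate([494, 390, 703]) ladder();
translate([-423, 287, 0]) stool();
translate([1637, 287, 0]) stool();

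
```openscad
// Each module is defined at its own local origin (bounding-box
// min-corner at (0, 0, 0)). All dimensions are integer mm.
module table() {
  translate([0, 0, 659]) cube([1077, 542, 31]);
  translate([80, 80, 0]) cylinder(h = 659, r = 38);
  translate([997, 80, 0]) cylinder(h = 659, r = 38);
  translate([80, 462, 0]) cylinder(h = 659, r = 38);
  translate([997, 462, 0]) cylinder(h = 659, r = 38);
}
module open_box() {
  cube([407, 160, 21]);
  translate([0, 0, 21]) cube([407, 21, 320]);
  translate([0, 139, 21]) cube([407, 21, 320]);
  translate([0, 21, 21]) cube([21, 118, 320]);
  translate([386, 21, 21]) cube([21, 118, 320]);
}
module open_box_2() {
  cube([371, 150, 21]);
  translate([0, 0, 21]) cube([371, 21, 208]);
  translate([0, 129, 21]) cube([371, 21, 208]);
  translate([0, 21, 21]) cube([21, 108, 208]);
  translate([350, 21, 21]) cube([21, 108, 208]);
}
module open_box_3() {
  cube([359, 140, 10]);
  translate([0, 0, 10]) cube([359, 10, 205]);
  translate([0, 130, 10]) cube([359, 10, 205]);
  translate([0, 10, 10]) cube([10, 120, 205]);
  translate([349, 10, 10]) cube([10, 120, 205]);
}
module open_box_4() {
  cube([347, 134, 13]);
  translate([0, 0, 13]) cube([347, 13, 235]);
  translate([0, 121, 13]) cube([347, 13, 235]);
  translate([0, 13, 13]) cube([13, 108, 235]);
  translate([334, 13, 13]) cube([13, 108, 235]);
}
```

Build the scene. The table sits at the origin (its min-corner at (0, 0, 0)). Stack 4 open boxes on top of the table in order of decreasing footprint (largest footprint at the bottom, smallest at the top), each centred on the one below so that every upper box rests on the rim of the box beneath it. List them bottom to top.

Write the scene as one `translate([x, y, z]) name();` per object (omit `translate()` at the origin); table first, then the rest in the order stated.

table();
translate([335, 191, 690]) open_box();
translate([353, 196, 1031]) open_box_2();
translate([359, 201, 1260]) open_box_3();
translate([365, 204, 1475]) open_box_4();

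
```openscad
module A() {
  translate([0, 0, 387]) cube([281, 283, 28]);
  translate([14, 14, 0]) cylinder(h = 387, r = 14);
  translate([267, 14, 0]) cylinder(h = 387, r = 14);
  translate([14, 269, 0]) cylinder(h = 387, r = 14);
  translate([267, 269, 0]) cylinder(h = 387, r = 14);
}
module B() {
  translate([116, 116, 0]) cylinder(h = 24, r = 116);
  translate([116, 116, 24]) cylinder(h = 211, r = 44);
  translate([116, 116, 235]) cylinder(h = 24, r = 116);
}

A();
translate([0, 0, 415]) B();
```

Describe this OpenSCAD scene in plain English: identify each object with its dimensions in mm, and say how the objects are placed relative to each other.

A is a four-legged stool. The seat is 281×283 mm, 28 mm thick, top at z = 415 mm. It stands on four round legs, each 28 mm in diameter, from z = 0 to the seat underside, each leg's axis is inset half a diameter from the nearest pair of seat edges (so the leg's bounding box is flush with the corner).

B is a spool: two coaxial disc flanges of radius 116 mm and thickness 24 mm, joined by a core cylinder of radius 44 mm and height 211 mm. The lower flange rests on z = 0 and the three cylinders share a vertical axis.

The spool is on top of the stool.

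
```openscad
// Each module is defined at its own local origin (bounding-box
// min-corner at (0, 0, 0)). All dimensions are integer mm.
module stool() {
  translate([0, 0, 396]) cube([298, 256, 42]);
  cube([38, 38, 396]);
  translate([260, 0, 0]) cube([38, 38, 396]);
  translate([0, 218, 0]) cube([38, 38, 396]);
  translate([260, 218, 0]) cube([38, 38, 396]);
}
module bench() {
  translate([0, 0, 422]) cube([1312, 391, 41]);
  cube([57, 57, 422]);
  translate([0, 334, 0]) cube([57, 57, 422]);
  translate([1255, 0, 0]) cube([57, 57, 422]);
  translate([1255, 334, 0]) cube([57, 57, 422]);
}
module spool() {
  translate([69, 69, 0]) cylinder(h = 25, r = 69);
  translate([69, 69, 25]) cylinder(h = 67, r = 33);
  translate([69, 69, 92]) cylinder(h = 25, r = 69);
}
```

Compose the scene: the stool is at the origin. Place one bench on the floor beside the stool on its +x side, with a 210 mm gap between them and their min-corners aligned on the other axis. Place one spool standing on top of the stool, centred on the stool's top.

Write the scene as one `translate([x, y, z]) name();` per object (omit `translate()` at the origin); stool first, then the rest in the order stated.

stool();
translate([508, 0, 0]) bench();
translate([80, 59, 438]) spool();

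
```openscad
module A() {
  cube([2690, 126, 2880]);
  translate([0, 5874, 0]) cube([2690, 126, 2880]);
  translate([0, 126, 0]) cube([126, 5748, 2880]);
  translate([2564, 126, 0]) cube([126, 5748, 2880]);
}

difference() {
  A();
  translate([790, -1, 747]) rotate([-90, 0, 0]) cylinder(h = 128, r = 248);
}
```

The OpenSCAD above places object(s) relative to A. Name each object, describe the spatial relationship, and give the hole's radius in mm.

A is a house frame. The house frame has a circular hole through its front wall. The hole's radius is 248 mm.

The subtracted cylinder has r = 248 mm.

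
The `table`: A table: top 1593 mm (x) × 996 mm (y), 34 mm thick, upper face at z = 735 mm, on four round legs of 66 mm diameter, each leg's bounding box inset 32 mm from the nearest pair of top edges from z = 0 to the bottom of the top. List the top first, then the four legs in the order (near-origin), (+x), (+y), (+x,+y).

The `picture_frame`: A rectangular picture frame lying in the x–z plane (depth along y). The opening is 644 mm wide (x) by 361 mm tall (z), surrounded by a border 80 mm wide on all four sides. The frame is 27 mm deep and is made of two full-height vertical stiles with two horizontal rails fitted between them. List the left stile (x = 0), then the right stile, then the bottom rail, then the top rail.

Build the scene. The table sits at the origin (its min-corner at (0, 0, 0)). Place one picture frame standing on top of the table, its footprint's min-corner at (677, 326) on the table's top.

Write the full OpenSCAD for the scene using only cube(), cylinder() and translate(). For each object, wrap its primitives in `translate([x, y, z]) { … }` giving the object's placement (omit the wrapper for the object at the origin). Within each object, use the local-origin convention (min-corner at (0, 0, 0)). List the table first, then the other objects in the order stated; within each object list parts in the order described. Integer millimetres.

translate([0, 0, 701]) cube([1593, 996, 34]);
translate([65, 65, 0]) cylinder(h = 701, r = 33);
translate([1528, 65, 0]) cylinder(h = 701, r = 33);
translate([65, 931, 0]) cylinder(h = 701, r = 33);
translate([1528, 931, 0]) cylinder(h = 701, r = 33);
translate([677, 326, 735]) {
  cube([80, 27, 521]);
  translate([724, 0, 0]) cube([80, 27, 521]);
  translate([80, 0, 0]) cube([644, 27, 80]);
  translate([80, 0, 441]) cube([644, 27, 80]);
}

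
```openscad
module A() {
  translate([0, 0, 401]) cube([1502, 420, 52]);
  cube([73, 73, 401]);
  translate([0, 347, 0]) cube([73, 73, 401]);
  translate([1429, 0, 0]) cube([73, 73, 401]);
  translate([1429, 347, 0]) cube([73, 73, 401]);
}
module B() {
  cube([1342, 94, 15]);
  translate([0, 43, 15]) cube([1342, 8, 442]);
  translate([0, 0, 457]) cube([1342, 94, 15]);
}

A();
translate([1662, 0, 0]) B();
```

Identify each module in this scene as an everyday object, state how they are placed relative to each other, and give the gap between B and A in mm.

The I-beam's nearest face is 160 mm from the bench's +x face.

A is a bench. B is an I-beam. The I-beam is on the floor beside the bench on its +x side. The gap between the I-beam and the bench is 160 mm.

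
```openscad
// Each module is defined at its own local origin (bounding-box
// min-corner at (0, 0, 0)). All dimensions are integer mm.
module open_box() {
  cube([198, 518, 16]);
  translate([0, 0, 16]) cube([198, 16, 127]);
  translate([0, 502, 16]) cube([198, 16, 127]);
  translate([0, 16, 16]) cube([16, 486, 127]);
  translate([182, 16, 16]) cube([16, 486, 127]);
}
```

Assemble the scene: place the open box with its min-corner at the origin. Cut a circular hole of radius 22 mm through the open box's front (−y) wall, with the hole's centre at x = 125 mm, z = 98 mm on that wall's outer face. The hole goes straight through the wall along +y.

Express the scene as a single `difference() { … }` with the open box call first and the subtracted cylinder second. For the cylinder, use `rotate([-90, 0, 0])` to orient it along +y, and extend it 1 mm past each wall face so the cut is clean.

difference() {
  open_box();
  translate([125, -1, 98]) rotate([-90, 0, 0]) cylinder(h = 18, r = 22);
}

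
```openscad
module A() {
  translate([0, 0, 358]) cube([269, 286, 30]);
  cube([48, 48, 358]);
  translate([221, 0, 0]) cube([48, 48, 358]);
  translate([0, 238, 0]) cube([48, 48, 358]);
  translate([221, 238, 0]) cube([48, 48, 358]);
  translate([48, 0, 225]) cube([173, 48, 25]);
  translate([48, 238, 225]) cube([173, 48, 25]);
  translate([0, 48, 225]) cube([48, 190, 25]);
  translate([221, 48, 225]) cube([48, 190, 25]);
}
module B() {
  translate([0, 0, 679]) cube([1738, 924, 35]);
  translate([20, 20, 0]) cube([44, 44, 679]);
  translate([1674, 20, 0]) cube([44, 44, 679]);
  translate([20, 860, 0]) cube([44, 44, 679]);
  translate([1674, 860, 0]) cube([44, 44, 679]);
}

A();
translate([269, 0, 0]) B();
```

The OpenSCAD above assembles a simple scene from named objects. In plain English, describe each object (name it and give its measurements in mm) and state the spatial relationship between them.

A is a simple wooden stool: a rectangular seat 269 mm (x) by 286 mm (y), 30 mm thick, top face at z = 388 mm, on four square legs, each 48×48 mm in cross-section. The legs rest on z = 0, each flush with a corner of the seat. Four stretchers, 48 mm wide and 25 mm tall, connect adjacent legs with their undersides at z = 225 mm, each running between the inner faces of the legs it joins and aligned with the legs' outer faces on the other axis.

B is a rectangular dining table. The top is 1738×924×35 mm with its upper surface at z = 714 mm. It stands on four 44×44 mm square legs, each inset 20 mm from the nearest pair of top edges, running from the floor to the underside of the top.

The table is against the stool's +x side, with their −y faces flush.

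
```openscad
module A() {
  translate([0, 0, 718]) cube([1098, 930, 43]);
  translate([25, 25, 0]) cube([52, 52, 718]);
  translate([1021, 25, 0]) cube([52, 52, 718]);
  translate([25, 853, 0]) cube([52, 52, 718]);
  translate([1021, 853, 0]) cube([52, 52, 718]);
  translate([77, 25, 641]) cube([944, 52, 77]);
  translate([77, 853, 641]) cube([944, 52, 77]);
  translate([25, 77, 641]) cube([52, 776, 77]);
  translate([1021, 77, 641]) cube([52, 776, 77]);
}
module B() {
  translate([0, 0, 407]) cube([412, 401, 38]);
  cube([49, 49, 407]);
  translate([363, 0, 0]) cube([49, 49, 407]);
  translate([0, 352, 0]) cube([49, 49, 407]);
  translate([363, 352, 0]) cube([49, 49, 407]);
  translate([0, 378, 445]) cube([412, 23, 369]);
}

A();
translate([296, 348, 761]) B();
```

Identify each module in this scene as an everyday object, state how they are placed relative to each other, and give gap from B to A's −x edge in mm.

A is a table. B is a chair. The chair is on top of the table. The gap from the chair to the table's −x edge is 296 mm.

The chair's min-x is at 296; the table's min-x is 0; gap = 296 mm.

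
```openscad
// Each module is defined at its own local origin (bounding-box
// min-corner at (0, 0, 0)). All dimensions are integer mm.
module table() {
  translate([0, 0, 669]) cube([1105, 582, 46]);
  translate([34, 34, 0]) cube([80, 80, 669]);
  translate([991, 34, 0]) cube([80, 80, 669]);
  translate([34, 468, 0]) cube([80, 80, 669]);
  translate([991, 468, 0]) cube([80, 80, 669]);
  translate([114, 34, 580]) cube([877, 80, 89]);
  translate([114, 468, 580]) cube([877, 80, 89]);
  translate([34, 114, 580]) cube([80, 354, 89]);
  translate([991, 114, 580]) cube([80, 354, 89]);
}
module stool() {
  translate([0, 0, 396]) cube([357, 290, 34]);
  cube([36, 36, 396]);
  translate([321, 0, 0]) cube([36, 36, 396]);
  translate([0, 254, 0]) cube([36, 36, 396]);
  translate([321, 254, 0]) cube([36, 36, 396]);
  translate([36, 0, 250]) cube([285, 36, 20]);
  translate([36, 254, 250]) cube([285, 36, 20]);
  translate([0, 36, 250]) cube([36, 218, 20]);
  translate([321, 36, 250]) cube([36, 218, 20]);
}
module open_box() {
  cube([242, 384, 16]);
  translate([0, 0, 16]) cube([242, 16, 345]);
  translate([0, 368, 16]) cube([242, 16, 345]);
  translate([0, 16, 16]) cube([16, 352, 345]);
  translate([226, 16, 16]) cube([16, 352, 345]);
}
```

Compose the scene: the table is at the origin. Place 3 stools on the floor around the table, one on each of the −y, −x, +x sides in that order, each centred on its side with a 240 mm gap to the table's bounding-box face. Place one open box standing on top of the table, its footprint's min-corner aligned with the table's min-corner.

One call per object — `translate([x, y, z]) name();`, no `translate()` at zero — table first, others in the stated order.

table();
translate([374, -530, 0]) stool();
translate([-597, 146, 0]) stool();
translate([1345, 146, 0]) stool();
translate([0, 0, 715]) open_box();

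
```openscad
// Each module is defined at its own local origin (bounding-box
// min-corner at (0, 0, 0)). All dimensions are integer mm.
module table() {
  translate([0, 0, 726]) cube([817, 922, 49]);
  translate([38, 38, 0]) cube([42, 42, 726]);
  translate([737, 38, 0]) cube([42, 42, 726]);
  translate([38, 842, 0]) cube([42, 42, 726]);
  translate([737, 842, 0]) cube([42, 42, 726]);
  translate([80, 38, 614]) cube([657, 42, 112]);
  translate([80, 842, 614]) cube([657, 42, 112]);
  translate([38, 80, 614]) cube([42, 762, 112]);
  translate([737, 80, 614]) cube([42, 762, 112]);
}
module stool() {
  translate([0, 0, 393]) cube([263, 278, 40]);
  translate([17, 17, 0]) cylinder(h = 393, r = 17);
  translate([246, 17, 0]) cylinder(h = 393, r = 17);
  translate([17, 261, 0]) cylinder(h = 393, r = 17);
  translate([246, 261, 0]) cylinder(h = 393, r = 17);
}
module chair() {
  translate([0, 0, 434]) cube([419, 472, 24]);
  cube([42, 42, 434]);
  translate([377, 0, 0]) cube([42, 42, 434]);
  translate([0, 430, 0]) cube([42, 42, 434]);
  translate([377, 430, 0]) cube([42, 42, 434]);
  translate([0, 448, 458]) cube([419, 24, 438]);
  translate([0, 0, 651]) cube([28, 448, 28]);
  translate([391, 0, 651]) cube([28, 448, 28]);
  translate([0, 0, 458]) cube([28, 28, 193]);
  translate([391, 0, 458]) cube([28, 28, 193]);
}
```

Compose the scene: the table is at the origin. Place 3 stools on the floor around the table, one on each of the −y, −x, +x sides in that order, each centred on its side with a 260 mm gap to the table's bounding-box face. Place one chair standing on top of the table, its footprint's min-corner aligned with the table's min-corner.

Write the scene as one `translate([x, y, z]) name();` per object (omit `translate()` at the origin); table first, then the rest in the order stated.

table();
translate([277, -538, 0]) stool();
translate([-523, 322, 0]) stool();
translate([1077, 322, 0]) stool();
translate([0, 0, 775]) chair();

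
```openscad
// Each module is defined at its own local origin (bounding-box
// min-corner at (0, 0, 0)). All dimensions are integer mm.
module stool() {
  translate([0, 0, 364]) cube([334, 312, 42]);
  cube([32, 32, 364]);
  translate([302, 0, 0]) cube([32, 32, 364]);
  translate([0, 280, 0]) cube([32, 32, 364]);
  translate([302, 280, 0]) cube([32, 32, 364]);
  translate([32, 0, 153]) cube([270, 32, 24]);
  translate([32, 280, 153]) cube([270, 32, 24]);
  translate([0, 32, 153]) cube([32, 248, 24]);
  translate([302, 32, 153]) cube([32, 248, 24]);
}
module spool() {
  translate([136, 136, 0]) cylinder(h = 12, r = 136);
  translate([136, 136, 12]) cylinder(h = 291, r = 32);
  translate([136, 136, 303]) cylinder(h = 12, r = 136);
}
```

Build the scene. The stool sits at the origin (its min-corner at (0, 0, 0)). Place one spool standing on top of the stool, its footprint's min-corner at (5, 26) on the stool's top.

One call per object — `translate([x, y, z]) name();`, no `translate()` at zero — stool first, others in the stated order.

stool();
translate([5, 26, 406]) spool();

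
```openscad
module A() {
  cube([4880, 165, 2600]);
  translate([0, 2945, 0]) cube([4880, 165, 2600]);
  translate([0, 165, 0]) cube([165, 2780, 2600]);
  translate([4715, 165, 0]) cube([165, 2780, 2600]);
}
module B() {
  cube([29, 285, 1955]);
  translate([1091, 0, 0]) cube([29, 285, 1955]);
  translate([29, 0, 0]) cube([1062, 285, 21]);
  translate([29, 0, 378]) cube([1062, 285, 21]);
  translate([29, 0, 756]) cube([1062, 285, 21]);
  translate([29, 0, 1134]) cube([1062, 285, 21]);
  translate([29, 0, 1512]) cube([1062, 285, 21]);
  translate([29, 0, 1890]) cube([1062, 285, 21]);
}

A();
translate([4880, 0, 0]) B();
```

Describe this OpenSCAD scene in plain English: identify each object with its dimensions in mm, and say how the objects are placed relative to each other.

A is the wall frame of a small rectangular building: four walls, each 2600 mm tall and 165 mm thick, enclosing a footprint 4880 mm (x) by 3110 mm (y) outside-to-outside, with no floor or roof. The front and back walls (the −y and +y sides) span the full width; the two side walls fit between them.

B is an open bookshelf. Two side panels, each 29 mm thick, 285 mm deep and 1955 mm tall, stand 1120 mm apart (outside-to-outside). Between them sit 6 shelves, each 21 mm thick and 285 mm deep, spanning the full gap between the sides. The bottom shelf rests on the floor (its underside at z = 0) and the clear gap between one shelf's top and the next shelf's underside is 357 mm.

The bookshelf is against the house frame's +x side, with their −y faces flush.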